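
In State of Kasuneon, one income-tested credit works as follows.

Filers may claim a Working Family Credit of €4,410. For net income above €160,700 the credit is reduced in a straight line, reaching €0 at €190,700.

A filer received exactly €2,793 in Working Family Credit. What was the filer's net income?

€2,793 is 2,793/4,410 of the full €4,410, so 1,617/4,410 of the €30,000 range has been used: income = €160,700 + €30,000 × 1,617/4,410 = €171,700.

€171,700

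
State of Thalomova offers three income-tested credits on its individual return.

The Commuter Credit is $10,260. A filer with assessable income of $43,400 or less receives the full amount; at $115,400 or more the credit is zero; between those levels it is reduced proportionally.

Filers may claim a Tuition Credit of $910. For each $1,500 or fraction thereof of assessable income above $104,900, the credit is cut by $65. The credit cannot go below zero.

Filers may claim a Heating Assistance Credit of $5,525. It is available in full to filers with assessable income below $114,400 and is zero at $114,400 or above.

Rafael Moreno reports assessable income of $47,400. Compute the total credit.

$16,125

Commuter Credit: $47,400 is $4,000 into a $72,000 phase-out range, leaving 68,000/72,000 of the credit: $10,260 × 68,000/72,000 = $9,690.
Tuition Credit: $47,400 is at or below the $104,900 threshold, so the full $910 applies.
Heating Assistance Credit: $47,400 is below the $114,400 cutoff, so the full $5,525 applies.
Total: $9,690 + $910 + $5,525 = $16,125.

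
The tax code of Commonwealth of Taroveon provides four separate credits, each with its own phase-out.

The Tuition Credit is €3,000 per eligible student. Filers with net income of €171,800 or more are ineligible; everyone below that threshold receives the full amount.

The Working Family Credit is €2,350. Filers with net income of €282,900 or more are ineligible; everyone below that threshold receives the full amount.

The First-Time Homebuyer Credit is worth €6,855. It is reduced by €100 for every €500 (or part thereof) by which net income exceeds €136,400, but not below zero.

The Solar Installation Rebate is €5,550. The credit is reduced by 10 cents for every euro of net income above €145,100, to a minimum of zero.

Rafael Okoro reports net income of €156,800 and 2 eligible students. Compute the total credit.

Tuition Credit: base = 2 × €3,000 = €6,000. €156,800 is below the €171,800 cutoff, so the full €6,000 applies.
Working Family Credit: €156,800 is below the €282,900 cutoff, so the full €2,350 applies.
First-Time Homebuyer Credit: income exceeds €136,400 by €20,400, which is 41 full-or-partial €500 increments; reduction = 41 × €100 = €4,100, leaving €2,755.
Solar Installation Rebate: 10% of the €11,700 excess over €145,100 is €1,170; credit = €5,550 − €1,170 = €4,380.
Total: €6,000 + €2,350 + €2,755 + €4,380 = €15,485.

€15,485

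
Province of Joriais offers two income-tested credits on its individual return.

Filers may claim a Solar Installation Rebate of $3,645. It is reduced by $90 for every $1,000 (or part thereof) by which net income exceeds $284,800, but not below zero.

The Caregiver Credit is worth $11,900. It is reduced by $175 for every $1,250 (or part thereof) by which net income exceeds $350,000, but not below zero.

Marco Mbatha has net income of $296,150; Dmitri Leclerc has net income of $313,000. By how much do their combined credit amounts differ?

Marco ($296,150): Solar Installation Rebate: income exceeds $284,800 by $11,350, which is 12 full-or-partial $1,000 increments; reduction = 12 × $90 = $1,080, leaving $2,565. Caregiver Credit: $296,150 is at or below the $350,000 threshold, so the full $11,900 applies. total $2,565 + $11,900 = $14,465
Dmitri ($313,000): Solar Installation Rebate: income exceeds $284,800 by $28,200, which is 29 full-or-partial $1,000 increments; reduction = 29 × $90 = $2,610, leaving $1,035. Caregiver Credit: $313,000 is at or below the $350,000 threshold, so the full $11,900 applies. total $1,035 + $11,900 = $12,935
Difference: |$14,465 − $12,935| = $1,530.

$1,530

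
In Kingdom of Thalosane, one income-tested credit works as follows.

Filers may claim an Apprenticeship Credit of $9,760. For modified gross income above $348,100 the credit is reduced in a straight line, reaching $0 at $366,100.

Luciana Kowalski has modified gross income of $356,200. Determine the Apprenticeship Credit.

$5,368

Apprenticeship Credit: $356,200 is $8,100 into a $18,000 phase-out range, leaving 9,900/18,000 of the credit: $9,760 × 9,900/18,000 = $5,368.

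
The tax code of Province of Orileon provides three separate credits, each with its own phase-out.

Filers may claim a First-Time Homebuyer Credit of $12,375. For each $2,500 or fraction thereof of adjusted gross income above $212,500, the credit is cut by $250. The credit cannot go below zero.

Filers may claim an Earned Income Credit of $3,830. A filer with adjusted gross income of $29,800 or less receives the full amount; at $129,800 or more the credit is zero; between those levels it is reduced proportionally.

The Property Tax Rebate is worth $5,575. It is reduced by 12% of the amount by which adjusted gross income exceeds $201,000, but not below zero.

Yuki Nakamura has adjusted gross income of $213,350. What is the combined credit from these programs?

$16,218

First-Time Homebuyer Credit: income exceeds $212,500 by $850, which is 1 full-or-partial $2,500 increment; reduction = 1 × $250 = $250, leaving $12,125.
Earned Income Credit: $213,350 is at or above $129,800, so the credit is $0.
Property Tax Rebate: 12% of the $12,350 excess over $201,000 is $1,482; credit = $5,575 − $1,482 = $4,093.
Total: $12,125 + $0 + $4,093 = $16,218.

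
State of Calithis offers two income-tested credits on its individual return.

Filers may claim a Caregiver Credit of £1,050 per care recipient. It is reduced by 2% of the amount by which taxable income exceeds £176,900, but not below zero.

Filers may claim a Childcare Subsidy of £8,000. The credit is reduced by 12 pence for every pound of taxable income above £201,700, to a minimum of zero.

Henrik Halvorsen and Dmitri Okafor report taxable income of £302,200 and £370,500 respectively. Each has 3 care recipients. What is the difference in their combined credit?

£644

Henrik (£302,200): Caregiver Credit: base = 3 × £1,050 = £3,150. 2% of the £125,300 excess over £176,900 is £2,506; credit = £3,150 − £2,506 = £644. Childcare Subsidy: 12% of the £100,500 excess over £201,700 is £12,060 ≥ base, so the credit is £0. total £644 + £0 = £644
Dmitri (£370,500): Caregiver Credit: base = 3 × £1,050 = £3,150. 2% of the £193,600 excess over £176,900 is £3,872 ≥ base, so the credit is £0. Childcare Subsidy: 12% of the £168,800 excess over £201,700 is £20,256 ≥ base, so the credit is £0. total £0 + £0 = £0
Difference: |£644 − £0| = £644.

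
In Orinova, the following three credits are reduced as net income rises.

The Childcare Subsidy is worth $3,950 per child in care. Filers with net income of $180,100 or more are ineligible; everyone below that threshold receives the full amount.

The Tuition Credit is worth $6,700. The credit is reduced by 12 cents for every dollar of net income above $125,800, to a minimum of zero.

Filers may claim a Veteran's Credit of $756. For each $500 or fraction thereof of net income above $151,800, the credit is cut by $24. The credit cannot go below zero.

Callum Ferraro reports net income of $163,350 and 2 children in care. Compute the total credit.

$10,274

Childcare Subsidy: base = 2 × $3,950 = $7,900. $163,350 is below the $180,100 cutoff, so the full $7,900 applies.
Tuition Credit: 12% of the $37,550 excess over $125,800 is $4,506; credit = $6,700 − $4,506 = $2,194.
Veteran's Credit: income exceeds $151,800 by $11,550, which is 24 full-or-partial $500 increments; reduction = 24 × $24 = $576, leaving $180.
Total: $7,900 + $2,194 + $180 = $10,274.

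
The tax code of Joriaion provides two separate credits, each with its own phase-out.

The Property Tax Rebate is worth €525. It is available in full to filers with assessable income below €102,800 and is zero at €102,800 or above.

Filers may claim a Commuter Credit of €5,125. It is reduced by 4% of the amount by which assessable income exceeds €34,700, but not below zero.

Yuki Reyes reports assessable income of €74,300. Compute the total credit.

Property Tax Rebate: €74,300 is below the €102,800 cutoff, so the full €525 applies.
Commuter Credit: 4% of the €39,600 excess over €34,700 is €1,584; credit = €5,125 − €1,584 = €3,541.
Total: €525 + €3,541 = €4,066.

€4,066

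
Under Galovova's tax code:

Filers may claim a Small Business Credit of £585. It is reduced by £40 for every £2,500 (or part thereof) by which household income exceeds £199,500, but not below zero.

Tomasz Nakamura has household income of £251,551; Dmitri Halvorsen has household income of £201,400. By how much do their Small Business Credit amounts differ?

£545

Tomasz (£251,551): Small Business Credit: income exceeds £199,500 by £52,051 → 21 increments × £40 = £840 ≥ base, so the credit is £0.
Dmitri (£201,400): Small Business Credit: income exceeds £199,500 by £1,900, which is 1 full-or-partial £2,500 increment; reduction = 1 × £40 = £40, leaving £545.
Difference: |£0 − £545| = £545.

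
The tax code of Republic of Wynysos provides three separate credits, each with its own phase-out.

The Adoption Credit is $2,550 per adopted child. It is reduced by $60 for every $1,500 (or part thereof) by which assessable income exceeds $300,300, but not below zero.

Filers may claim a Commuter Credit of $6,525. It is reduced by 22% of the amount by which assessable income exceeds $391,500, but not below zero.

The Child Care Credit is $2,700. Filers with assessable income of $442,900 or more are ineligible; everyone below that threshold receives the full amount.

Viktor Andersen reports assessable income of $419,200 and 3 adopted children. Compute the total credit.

Adoption Credit: base = 3 × $2,550 = $7,650. income exceeds $300,300 by $118,900, which is 80 full-or-partial $1,500 increments; reduction = 80 × $60 = $4,800, leaving $2,850.
Commuter Credit: 22% of the $27,700 excess over $391,500 is $6,094; credit = $6,525 − $6,094 = $431.
Child Care Credit: $419,200 is below the $442,900 cutoff, so the full $2,700 applies.
Total: $2,850 + $431 + $2,700 = $5,981.

$5,981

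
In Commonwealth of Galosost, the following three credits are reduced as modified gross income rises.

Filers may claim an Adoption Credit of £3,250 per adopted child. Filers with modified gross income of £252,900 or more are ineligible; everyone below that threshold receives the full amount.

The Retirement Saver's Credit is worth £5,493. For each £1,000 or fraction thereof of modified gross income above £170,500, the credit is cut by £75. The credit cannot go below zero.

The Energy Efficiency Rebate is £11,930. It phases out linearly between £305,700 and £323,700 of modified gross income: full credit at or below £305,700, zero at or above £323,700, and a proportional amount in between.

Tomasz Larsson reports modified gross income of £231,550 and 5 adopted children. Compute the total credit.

£29,023

Adoption Credit: base = 5 × £3,250 = £16,250. £231,550 is below the £252,900 cutoff, so the full £16,250 applies.
Retirement Saver's Credit: income exceeds £170,500 by £61,050, which is 62 full-or-partial £1,000 increments; reduction = 62 × £75 = £4,650, leaving £843.
Energy Efficiency Rebate: £231,550 is at or below the £305,700 threshold, so the full £11,930 applies.
Total: £16,250 + £843 + £11,930 = £29,023.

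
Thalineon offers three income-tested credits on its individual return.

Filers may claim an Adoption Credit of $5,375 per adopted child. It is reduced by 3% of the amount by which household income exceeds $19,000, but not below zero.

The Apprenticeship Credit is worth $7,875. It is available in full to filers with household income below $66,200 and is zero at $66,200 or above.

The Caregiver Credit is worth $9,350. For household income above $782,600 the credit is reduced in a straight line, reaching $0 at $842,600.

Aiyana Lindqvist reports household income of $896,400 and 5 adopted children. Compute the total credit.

$553

Adoption Credit: base = 5 × $5,375 = $26,875. 3% of the $877,400 excess over $19,000 is $26,322; credit = $26,875 − $26,322 = $553.
Apprenticeship Credit: $896,400 meets or exceeds the $66,200 cutoff, so the credit is $0.
Caregiver Credit: $896,400 is at or above $842,600, so the credit is $0.
Total: $553 + $0 + $0 = $553.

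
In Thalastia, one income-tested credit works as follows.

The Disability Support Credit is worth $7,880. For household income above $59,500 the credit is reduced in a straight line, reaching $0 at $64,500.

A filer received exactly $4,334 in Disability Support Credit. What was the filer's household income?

$4,334 is 4,334/7,880 of the full $7,880, so 3,546/7,880 of the $5,000 range has been used: income = $59,500 + $5,000 × 3,546/7,880 = $61,750.

$61,750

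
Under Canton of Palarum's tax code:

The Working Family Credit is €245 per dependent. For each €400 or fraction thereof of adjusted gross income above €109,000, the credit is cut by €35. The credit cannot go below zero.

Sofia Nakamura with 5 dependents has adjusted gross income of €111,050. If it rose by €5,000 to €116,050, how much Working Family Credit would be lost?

€420

At €111,050 — base = 5 × €245 = €1,225. income exceeds €109,000 by €2,050, which is 6 full-or-partial €400 increments; reduction = 6 × €35 = €210, leaving €1,015.
At €116,050 — base = 5 × €245 = €1,225. income exceeds €109,000 by €7,050, which is 18 full-or-partial €400 increments; reduction = 18 × €35 = €630, leaving €595.
Lost: €1,015 − €595 = €420.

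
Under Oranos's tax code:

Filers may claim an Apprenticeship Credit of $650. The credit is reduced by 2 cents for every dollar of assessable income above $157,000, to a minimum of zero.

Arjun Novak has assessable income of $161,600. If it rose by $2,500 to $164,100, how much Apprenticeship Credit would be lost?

At $161,600 — 2% of the $4,600 excess over $157,000 is $92; credit = $650 − $92 = $558.
At $164,100 — 2% of the $7,100 excess over $157,000 is $142; credit = $650 − $142 = $508.
Lost: $558 − $508 = $50.

$50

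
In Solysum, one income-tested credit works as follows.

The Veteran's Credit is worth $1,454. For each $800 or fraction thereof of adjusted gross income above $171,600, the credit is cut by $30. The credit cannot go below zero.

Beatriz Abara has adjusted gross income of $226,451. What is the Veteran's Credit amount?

$0

Veteran's Credit: income exceeds $171,600 by $54,851 → 69 increments × $30 = $2,070 ≥ base, so the credit is $0.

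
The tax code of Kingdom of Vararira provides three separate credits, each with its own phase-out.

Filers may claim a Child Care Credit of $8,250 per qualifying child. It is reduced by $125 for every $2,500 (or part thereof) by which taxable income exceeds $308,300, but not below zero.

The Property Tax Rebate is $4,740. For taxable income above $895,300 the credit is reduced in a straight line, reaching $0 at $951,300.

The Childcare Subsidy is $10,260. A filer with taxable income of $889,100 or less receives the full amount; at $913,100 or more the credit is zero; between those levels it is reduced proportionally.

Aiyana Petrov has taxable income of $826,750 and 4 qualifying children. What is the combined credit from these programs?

Child Care Credit: base = 4 × $8,250 = $33,000. income exceeds $308,300 by $518,450, which is 208 full-or-partial $2,500 increments; reduction = 208 × $125 = $26,000, leaving $7,000.
Property Tax Rebate: $826,750 is at or below the $895,300 threshold, so the full $4,740 applies.
Childcare Subsidy: $826,750 is at or below the $889,100 threshold, so the full $10,260 applies.
Total: $7,000 + $4,740 + $10,260 = $22,000.

$22,000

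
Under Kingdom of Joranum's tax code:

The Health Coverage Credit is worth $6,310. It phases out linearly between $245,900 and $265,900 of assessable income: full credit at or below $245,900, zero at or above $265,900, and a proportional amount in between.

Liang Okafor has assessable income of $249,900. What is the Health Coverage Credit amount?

$5,048

Health Coverage Credit: $249,900 is $4,000 into a $20,000 phase-out range, leaving 16,000/20,000 of the credit: $6,310 × 16,000/20,000 = $5,048.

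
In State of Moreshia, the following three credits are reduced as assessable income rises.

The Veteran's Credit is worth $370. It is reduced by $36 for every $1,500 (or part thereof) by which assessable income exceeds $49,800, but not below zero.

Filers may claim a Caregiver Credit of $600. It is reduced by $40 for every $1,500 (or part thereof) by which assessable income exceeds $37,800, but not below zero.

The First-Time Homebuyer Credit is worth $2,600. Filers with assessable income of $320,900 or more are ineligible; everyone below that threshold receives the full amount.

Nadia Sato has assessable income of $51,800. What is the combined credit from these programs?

$3,098

Veteran's Credit: income exceeds $49,800 by $2,000, which is 2 full-or-partial $1,500 increments; reduction = 2 × $36 = $72, leaving $298.
Caregiver Credit: income exceeds $37,800 by $14,000, which is 10 full-or-partial $1,500 increments; reduction = 10 × $40 = $400, leaving $200.
First-Time Homebuyer Credit: $51,800 is below the $320,900 cutoff, so the full $2,600 applies.
Total: $298 + $200 + $2,600 = $3,098.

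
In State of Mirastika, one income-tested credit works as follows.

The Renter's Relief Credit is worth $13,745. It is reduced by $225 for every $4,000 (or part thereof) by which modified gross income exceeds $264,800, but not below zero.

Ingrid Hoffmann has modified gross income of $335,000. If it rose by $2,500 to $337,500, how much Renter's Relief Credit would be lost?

At $335,000 — income exceeds $264,800 by $70,200, which is 18 full-or-partial $4,000 increments; reduction = 18 × $225 = $4,050, leaving $9,695.
At $337,500 — income exceeds $264,800 by $72,700, which is 19 full-or-partial $4,000 increments; reduction = 19 × $225 = $4,275, leaving $9,470.
Lost: $9,695 − $9,470 = $225.

$225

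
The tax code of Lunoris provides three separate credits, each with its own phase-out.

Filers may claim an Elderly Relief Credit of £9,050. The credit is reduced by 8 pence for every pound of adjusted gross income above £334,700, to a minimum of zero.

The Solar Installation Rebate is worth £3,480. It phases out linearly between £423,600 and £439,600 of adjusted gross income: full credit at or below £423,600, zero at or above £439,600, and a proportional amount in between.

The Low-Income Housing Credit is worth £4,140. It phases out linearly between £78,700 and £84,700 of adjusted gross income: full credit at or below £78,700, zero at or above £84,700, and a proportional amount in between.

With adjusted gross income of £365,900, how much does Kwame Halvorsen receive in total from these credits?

£10,034

Elderly Relief Credit: 8% of the £31,200 excess over £334,700 is £2,496; credit = £9,050 − £2,496 = £6,554.
Solar Installation Rebate: £365,900 is at or below the £423,600 threshold, so the full £3,480 applies.
Low-Income Housing Credit: £365,900 is at or above £84,700, so the credit is £0.
Total: £6,554 + £3,480 + £0 = £10,034.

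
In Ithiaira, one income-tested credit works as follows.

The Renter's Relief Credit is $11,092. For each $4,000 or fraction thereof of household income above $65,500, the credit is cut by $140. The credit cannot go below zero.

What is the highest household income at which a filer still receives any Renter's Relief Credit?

$381,500

After 79 increments the reduction is 79 × $140 = $11,060, leaving $32; one more increment wipes it out. Increment 79 ends at excess 79 × $4,000 = $316,000, so the highest qualifying income is $65,500 + $316,000 = $381,500.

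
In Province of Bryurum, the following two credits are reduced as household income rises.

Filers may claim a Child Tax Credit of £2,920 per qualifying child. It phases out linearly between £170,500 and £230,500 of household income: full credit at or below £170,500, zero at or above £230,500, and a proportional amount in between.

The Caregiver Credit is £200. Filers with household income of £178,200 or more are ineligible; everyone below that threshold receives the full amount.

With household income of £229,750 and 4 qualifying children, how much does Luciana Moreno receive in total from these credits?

Child Tax Credit: base = 4 × £2,920 = £11,680. £229,750 is £59,250 into a £60,000 phase-out range, leaving 750/60,000 of the credit: £11,680 × 750/60,000 = £146.
Caregiver Credit: £229,750 meets or exceeds the £178,200 cutoff, so the credit is £0.
Total: £146 + £0 = £146.

£146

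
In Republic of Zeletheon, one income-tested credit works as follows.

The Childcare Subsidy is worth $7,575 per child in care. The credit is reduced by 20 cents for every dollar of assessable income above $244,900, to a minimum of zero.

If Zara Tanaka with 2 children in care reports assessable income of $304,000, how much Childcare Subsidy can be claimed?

Childcare Subsidy: base = 2 × $7,575 = $15,150. 20% of the $59,100 excess over $244,900 is $11,820; credit = $15,150 − $11,820 = $3,330.

$3,330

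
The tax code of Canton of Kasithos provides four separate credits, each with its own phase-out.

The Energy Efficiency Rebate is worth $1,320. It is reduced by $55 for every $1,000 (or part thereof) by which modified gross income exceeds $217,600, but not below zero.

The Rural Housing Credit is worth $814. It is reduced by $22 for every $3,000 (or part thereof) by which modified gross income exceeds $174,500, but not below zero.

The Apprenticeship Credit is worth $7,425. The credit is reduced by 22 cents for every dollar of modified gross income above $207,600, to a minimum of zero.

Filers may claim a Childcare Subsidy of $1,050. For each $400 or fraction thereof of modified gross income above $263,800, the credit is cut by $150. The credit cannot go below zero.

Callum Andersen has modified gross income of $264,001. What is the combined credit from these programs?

Energy Efficiency Rebate: income exceeds $217,600 by $46,401 → 47 increments × $55 = $2,585 ≥ base, so the credit is $0.
Rural Housing Credit: income exceeds $174,500 by $89,501, which is 30 full-or-partial $3,000 increments; reduction = 30 × $22 = $660, leaving $154.
Apprenticeship Credit: 22% of the $56,401 excess over $207,600 is $12,408.22 ≥ base, so the credit is $0.
Childcare Subsidy: income exceeds $263,800 by $201, which is 1 full-or-partial $400 increment; reduction = 1 × $150 = $150, leaving $900.
Total: $0 + $154 + $0 + $900 = $1,054.

$1,054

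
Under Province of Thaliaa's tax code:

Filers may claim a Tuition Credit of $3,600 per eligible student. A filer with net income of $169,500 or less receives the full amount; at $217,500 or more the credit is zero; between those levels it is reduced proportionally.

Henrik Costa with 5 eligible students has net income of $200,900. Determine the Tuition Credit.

Tuition Credit: base = 5 × $3,600 = $18,000. $200,900 is $31,400 into a $48,000 phase-out range, leaving 16,600/48,000 of the credit: $18,000 × 16,600/48,000 = $6,225.

$6,225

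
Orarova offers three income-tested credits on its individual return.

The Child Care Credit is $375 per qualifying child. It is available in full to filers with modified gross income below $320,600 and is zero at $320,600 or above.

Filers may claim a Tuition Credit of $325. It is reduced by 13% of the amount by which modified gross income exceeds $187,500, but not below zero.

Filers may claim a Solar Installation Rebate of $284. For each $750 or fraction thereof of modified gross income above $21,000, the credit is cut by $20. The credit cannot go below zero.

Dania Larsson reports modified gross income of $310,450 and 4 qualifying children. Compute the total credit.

Child Care Credit: base = 4 × $375 = $1,500. $310,450 is below the $320,600 cutoff, so the full $1,500 applies.
Tuition Credit: 13% of the $122,950 excess over $187,500 is $15,983.50 ≥ base, so the credit is $0.
Solar Installation Rebate: income exceeds $21,000 by $289,450 → 386 increments × $20 = $7,720 ≥ base, so the credit is $0.
Total: $1,500 + $0 + $0 = $1,500.

$1,500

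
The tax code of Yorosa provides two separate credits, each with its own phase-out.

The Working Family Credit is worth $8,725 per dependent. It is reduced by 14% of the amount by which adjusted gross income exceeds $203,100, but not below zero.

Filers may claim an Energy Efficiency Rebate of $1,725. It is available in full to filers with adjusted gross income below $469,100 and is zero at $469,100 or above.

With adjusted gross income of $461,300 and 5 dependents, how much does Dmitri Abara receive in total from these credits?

$9,202

Working Family Credit: base = 5 × $8,725 = $43,625. 14% of the $258,200 excess over $203,100 is $36,148; credit = $43,625 − $36,148 = $7,477.
Energy Efficiency Rebate: $461,300 is below the $469,100 cutoff, so the full $1,725 applies.
Total: $7,477 + $1,725 = $9,202.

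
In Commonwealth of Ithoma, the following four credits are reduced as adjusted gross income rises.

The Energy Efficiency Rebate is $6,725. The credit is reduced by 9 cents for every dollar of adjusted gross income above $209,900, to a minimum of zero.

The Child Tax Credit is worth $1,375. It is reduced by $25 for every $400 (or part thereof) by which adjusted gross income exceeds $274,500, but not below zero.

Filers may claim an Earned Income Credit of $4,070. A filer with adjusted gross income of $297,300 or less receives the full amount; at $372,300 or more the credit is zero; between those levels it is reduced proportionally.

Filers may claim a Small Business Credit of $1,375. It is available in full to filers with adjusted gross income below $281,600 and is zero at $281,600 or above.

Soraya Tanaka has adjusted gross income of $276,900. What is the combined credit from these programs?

$7,365

Energy Efficiency Rebate: 9% of the $67,000 excess over $209,900 is $6,030; credit = $6,725 − $6,030 = $695.
Child Tax Credit: income exceeds $274,500 by $2,400, which is 6 full-or-partial $400 increments; reduction = 6 × $25 = $150, leaving $1,225.
Earned Income Credit: $276,900 is at or below the $297,300 threshold, so the full $4,070 applies.
Small Business Credit: $276,900 is below the $281,600 cutoff, so the full $1,375 applies.
Total: $695 + $1,225 + $4,070 + $1,375 = $7,365.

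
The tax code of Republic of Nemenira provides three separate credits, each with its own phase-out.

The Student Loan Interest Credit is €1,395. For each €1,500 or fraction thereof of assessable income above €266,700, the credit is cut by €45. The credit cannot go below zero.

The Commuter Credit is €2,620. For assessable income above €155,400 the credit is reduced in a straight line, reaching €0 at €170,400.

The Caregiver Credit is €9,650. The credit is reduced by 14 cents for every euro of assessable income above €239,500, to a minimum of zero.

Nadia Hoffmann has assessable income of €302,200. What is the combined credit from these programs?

Student Loan Interest Credit: income exceeds €266,700 by €35,500, which is 24 full-or-partial €1,500 increments; reduction = 24 × €45 = €1,080, leaving €315.
Commuter Credit: €302,200 is at or above €170,400, so the credit is €0.
Caregiver Credit: 14% of the €62,700 excess over €239,500 is €8,778; credit = €9,650 − €8,778 = €872.
Total: €315 + €0 + €872 = €1,187.

€1,187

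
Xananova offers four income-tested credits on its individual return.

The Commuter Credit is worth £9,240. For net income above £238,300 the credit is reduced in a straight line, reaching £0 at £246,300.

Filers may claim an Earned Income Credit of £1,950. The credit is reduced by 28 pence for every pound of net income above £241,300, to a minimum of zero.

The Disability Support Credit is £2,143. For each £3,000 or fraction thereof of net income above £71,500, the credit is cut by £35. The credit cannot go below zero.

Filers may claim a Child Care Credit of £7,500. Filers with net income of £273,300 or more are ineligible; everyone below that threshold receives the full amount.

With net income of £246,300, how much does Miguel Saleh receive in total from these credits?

£8,128

Commuter Credit: £246,300 is at or above £246,300, so the credit is £0.
Earned Income Credit: 28% of the £5,000 excess over £241,300 is £1,400; credit = £1,950 − £1,400 = £550.
Disability Support Credit: income exceeds £71,500 by £174,800, which is 59 full-or-partial £3,000 increments; reduction = 59 × £35 = £2,065, leaving £78.
Child Care Credit: £246,300 is below the £273,300 cutoff, so the full £7,500 applies.
Total: £0 + £550 + £78 + £7,500 = £8,128.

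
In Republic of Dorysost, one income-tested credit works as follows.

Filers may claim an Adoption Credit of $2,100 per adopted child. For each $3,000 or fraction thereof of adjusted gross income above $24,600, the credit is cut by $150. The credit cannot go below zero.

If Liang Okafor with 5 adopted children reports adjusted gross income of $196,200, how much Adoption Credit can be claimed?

$1,800

Adoption Credit: base = 5 × $2,100 = $10,500. income exceeds $24,600 by $171,600, which is 58 full-or-partial $3,000 increments; reduction = 58 × $150 = $8,700, leaving $1,800.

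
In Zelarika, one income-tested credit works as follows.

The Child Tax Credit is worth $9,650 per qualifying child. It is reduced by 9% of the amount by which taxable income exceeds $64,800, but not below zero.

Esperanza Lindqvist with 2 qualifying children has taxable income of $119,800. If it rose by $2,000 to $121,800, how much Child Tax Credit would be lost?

At $119,800 — base = 2 × $9,650 = $19,300. 9% of the $55,000 excess over $64,800 is $4,950; credit = $19,300 − $4,950 = $14,350.
At $121,800 — base = 2 × $9,650 = $19,300. 9% of the $57,000 excess over $64,800 is $5,130; credit = $19,300 − $5,130 = $14,170.
Lost: $14,350 − $14,170 = $180.

$180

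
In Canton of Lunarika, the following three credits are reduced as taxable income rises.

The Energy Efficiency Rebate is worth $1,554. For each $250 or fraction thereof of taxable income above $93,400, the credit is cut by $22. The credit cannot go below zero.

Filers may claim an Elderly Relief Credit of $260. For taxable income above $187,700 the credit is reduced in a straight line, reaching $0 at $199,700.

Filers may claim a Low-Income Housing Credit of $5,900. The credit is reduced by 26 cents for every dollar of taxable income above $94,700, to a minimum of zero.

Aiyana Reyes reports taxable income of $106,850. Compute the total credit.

Energy Efficiency Rebate: income exceeds $93,400 by $13,450, which is 54 full-or-partial $250 increments; reduction = 54 × $22 = $1,188, leaving $366.
Elderly Relief Credit: $106,850 is at or below the $187,700 threshold, so the full $260 applies.
Low-Income Housing Credit: 26% of the $12,150 excess over $94,700 is $3,159; credit = $5,900 − $3,159 = $2,741.
Total: $366 + $260 + $2,741 = $3,367.

$3,367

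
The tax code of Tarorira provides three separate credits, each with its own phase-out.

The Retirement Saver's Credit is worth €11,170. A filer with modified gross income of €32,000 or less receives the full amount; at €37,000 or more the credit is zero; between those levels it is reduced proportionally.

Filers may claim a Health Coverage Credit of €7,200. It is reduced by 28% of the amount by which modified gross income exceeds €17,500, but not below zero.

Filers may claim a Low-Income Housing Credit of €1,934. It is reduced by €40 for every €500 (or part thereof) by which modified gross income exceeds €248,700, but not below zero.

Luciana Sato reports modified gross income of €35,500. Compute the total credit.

€7,445

Retirement Saver's Credit: €35,500 is €3,500 into a €5,000 phase-out range, leaving 1,500/5,000 of the credit: €11,170 × 1,500/5,000 = €3,351.
Health Coverage Credit: 28% of the €18,000 excess over €17,500 is €5,040; credit = €7,200 − €5,040 = €2,160.
Low-Income Housing Credit: €35,500 is at or below the €248,700 threshold, so the full €1,934 applies.
Total: €3,351 + €2,160 + €1,934 = €7,445.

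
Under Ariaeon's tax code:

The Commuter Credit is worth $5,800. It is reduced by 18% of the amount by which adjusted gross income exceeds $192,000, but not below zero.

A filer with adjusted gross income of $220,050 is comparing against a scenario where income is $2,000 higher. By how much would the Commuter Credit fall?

At $220,050 — 18% of the $28,050 excess over $192,000 is $5,049; credit = $5,800 − $5,049 = $751.
At $222,050 — 18% of the $30,050 excess over $192,000 is $5,409; credit = $5,800 − $5,409 = $391.
Lost: $751 − $391 = $360.

$360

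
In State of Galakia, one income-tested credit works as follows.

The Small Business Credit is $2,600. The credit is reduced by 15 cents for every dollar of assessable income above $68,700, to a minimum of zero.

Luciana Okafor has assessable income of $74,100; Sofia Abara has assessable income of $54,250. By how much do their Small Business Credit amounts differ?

Luciana ($74,100): Small Business Credit: 15% of the $5,400 excess over $68,700 is $810; credit = $2,600 − $810 = $1,790.
Sofia ($54,250): Small Business Credit: $54,250 is at or below the $68,700 threshold, so the full $2,600 applies.
Difference: |$1,790 − $2,600| = $810.

$810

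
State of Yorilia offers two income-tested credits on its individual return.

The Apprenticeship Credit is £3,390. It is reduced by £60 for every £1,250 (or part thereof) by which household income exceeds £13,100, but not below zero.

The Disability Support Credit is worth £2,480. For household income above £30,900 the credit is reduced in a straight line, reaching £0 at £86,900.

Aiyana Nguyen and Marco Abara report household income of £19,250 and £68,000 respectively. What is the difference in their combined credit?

£3,983

Aiyana (£19,250): Apprenticeship Credit: income exceeds £13,100 by £6,150, which is 5 full-or-partial £1,250 increments; reduction = 5 × £60 = £300, leaving £3,090. Disability Support Credit: £19,250 is at or below the £30,900 threshold, so the full £2,480 applies. total £3,090 + £2,480 = £5,570
Marco (£68,000): Apprenticeship Credit: income exceeds £13,100 by £54,900, which is 44 full-or-partial £1,250 increments; reduction = 44 × £60 = £2,640, leaving £750. Disability Support Credit: £68,000 is £37,100 into a £56,000 phase-out range, leaving 18,900/56,000 of the credit: £2,480 × 18,900/56,000 = £837. total £750 + £837 = £1,587
Difference: |£5,570 − £1,587| = £3,983.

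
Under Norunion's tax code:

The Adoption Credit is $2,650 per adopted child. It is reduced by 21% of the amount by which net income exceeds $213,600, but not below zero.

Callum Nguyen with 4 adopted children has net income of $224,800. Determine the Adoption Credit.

Adoption Credit: base = 4 × $2,650 = $10,600. 21% of the $11,200 excess over $213,600 is $2,352; credit = $10,600 − $2,352 = $8,248.

$8,248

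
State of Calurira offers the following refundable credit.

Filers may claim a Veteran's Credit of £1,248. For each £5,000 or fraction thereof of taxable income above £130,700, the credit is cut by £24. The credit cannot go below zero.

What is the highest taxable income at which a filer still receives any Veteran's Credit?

£385,700

After 51 increments the reduction is 51 × £24 = £1,224, leaving £24; one more increment wipes it out. Increment 51 ends at excess 51 × £5,000 = £255,000, so the highest qualifying income is £130,700 + £255,000 = £385,700.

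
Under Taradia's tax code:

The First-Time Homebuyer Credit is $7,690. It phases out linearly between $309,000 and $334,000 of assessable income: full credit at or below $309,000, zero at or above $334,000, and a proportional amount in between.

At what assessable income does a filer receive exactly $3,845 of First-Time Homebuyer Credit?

$3,845 is 3,845/7,690 of the full $7,690, so 3,845/7,690 of the $25,000 range has been used: income = $309,000 + $25,000 × 3,845/7,690 = $321,500.

$321,500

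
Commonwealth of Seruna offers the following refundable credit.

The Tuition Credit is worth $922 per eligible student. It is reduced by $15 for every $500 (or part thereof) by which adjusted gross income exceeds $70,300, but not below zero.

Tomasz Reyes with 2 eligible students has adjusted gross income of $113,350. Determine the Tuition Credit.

Tuition Credit: base = 2 × $922 = $1,844. income exceeds $70,300 by $43,050, which is 87 full-or-partial $500 increments; reduction = 87 × $15 = $1,305, leaving $539.

$539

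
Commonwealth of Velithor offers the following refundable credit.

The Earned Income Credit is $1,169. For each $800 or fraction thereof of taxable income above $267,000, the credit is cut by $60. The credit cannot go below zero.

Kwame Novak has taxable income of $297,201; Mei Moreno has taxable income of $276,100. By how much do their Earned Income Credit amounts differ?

$449

Kwame ($297,201): Earned Income Credit: income exceeds $267,000 by $30,201 → 38 increments × $60 = $2,280 ≥ base, so the credit is $0.
Mei ($276,100): Earned Income Credit: income exceeds $267,000 by $9,100, which is 12 full-or-partial $800 increments; reduction = 12 × $60 = $720, leaving $449.
Difference: |$0 − $449| = $449.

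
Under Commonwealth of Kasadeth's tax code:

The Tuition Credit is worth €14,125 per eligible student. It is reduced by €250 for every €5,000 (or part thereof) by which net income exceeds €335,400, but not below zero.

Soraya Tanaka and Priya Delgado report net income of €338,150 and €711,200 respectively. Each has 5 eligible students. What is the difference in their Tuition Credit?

€18,750

Soraya (€338,150): Tuition Credit: base = 5 × €14,125 = €70,625. income exceeds €335,400 by €2,750, which is 1 full-or-partial €5,000 increment; reduction = 1 × €250 = €250, leaving €70,375.
Priya (€711,200): Tuition Credit: base = 5 × €14,125 = €70,625. income exceeds €335,400 by €375,800, which is 76 full-or-partial €5,000 increments; reduction = 76 × €250 = €19,000, leaving €51,625.
Difference: |€70,375 − €51,625| = €18,750.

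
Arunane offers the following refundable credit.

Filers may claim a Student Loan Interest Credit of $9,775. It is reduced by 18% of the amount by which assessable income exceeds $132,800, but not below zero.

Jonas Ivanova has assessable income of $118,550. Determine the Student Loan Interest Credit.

$9,775

Student Loan Interest Credit: $118,550 is at or below the $132,800 threshold, so the full $9,775 applies.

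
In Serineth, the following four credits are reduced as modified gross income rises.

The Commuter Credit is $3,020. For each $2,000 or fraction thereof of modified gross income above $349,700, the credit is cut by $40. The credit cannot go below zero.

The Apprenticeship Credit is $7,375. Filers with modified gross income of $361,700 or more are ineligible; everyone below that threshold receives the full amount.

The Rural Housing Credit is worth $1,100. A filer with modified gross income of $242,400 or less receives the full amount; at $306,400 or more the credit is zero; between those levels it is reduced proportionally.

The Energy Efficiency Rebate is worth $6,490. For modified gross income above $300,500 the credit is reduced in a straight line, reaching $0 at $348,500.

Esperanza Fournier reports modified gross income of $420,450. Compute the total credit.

Commuter Credit: income exceeds $349,700 by $70,750, which is 36 full-or-partial $2,000 increments; reduction = 36 × $40 = $1,440, leaving $1,580.
Apprenticeship Credit: $420,450 meets or exceeds the $361,700 cutoff, so the credit is $0.
Rural Housing Credit: $420,450 is at or above $306,400, so the credit is $0.
Energy Efficiency Rebate: $420,450 is at or above $348,500, so the credit is $0.
Total: $1,580 + $0 + $0 + $0 = $1,580.

$1,580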